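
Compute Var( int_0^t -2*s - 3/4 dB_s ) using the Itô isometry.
Var = t*(64*t^2 + 72*t + 27)/48

The Itô integral of a deterministic integrand f(s) has mean 0 because each increment f(s) * (B_{s+ds} - B_s) has mean 0. By the Itô isometry:
  Var( int_0^t f(s) dB_s ) = E[ (int_0^t f(s) dB_s)^2 ] = int_0^t f(s)^2 ds.
Here f(s) = -2*s - 3/4, so f(s)^2 = (8*s + 3)^2/16. Integrate:
  int_0^t ((8*s + 3)^2/16) ds = t*(64*t^2 + 72*t + 27)/48.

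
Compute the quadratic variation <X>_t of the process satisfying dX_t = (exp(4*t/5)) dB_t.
<X>_t = 5*exp(8*t/5)/8 - 5/8

For an Itô process dX_t = a(t) dt + b(t) dB_t, the quadratic variation is <X>_t = int_0^t b(s)^2 ds (the drift term does not contribute). Here b(s) = exp(4*s/5), so
  b(s)^2 = exp(8*s/5).
Integrating from 0 to t:
  <X>_t = int_0^t (exp(8*s/5)) ds = 5*exp(8*t/5)/8 - 5/8.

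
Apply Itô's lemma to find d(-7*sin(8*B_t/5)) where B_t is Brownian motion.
d(-7*sin(8*B_t/5)) = (224*sin(8*B_t/5)/25) dt + (-56*cos(8*B_t/5)/5) dB_t

Itô's formula for f(B_t) gives d f(B_t) = f'(B_t) dB_t + (1/2) f''(B_t) dt. Compute derivatives of f(x) = -7*sin(8*x/5):
  f'(x)  = -56*cos(8*x/5)/5
  f''(x) = 448*sin(8*x/5)/25
Substitute x = B_t and multiply the f'' term by 1/2:
  drift     = (1/2) * (448*sin(8*x/5)/25) evaluated at B_t = 224*sin(8*B_t/5)/25
  diffusion = (-56*cos(8*x/5)/5) evaluated at B_t = -56*cos(8*B_t/5)/5
Therefore d(-7*sin(8*B_t/5)) = (224*sin(8*B_t/5)/25) dt + (-56*cos(8*B_t/5)/5) dB_t.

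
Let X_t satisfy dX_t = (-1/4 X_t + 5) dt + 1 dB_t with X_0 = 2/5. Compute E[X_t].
E[X_t] = 20 - 98*exp(-t/4)/5

Taking expectations and using E[dB_t] = 0, the mean m(t) = E[X_t] satisfies the ODE m'(t) = a m(t) + b with m(0) = x_0. With a = -1/4, b = 5, x_0 = 2/5, the solution is
  m(t) = x_0 * exp(a t) + (b/a) * (exp(a t) - 1)
       = (2/5) * exp((-1/4) t) + (5/(-1/4)) * (exp((-1/4) t) - 1)
       = 20 - 98*exp(-t/4)/5.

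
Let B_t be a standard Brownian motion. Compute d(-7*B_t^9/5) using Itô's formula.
d(-7*B_t^9/5) = (-252*B_t^7/5) dt + (-63*B_t^8/5) dB_t

Itô's formula for f(B_t) gives d f(B_t) = f'(B_t) dB_t + (1/2) f''(B_t) dt. Compute derivatives of f(x) = -7*x^9/5:
  f'(x)  = -63*x^8/5
  f''(x) = -504*x^7/5
Substitute x = B_t and multiply the f'' term by 1/2:
  drift     = (1/2) * (-504*x^7/5) evaluated at B_t = -252*B_t^7/5
  diffusion = (-63*x^8/5) evaluated at B_t = -63*B_t^8/5
Therefore d(-7*B_t^9/5) = (-252*B_t^7/5) dt + (-63*B_t^8/5) dB_t.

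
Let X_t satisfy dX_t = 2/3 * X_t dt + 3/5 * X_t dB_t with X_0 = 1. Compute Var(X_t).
Var(X_t) = exp(127*t/75) - exp(4*t/3)

For GBM dX = mu X dt + sigma X dB with X_0 = x_0, apply Itô to Y = log X: dY = (mu - sigma^2/2) dt + sigma dB, so Y_t = log(x_0) + (mu - sigma^2/2) t + sigma B_t and hence X_t = x_0 * exp((mu - sigma^2/2) t + sigma B_t).
With mu = 2/3, sigma = 3/5, x_0 = 1, this gives:
  X_t = 1 * exp((73/150) * t + (3/5) * B_t).
Since sigma*B_t ~ Normal(0, sigma^2 t), E[exp(sigma*B_t)] = exp(sigma^2 t / 2); so E[X_t] = x_0 * exp((mu - sigma^2/2) t) * exp(sigma^2 t / 2) = x_0 * exp(mu t) = exp(2*t/3).
Var(X_t) = E[X_t^2] - (E[X_t])^2 = x_0^2 * exp(2 mu t) * (exp(sigma^2 t) - 1) = exp(127*t/75) - exp(4*t/3).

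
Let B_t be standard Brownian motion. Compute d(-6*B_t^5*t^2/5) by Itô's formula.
d(-6*B_t^5*t^2/5) = (12*B_t^3*t*(-B_t^2 - 5*t)/5) dt + (-6*B_t^4*t^2) dB_t

Itô's formula for f(t, x): d f(t, B_t) = (f_t + (1/2) f_xx) dt + f_x dB_t. Compute partials of f(t, x) = -6*t^2*x^5/5:
  f_t(t,x)  = -12*t*x^5/5
  f_x(t,x)  = -6*t^2*x^4
  f_xx(t,x) = -24*t^2*x^3
Assemble drift = f_t + (1/2) f_xx = 12*t*x^3*(-5*t - x^2)/5 and diffusion = f_x = -6*t^2*x^4. Substituting x = B_t:
  d(-6*B_t^5*t^2/5) = (12*B_t^3*t*(-B_t^2 - 5*t)/5) dt + (-6*B_t^4*t^2) dB_t.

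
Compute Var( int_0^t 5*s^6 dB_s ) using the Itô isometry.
Var = 25*t^13/13

The Itô integral of a deterministic integrand f(s) has mean 0 because each increment f(s) * (B_{s+ds} - B_s) has mean 0. By the Itô isometry:
  Var( int_0^t f(s) dB_s ) = E[ (int_0^t f(s) dB_s)^2 ] = int_0^t f(s)^2 ds.
Here f(s) = 5*s^6, so f(s)^2 = 25*s^12. Integrate:
  int_0^t (25*s^12) ds = 25*t^13/13.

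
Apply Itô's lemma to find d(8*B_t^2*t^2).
d(8*B_t^2*t^2) = (8*t*(2*B_t^2 + t)) dt + (16*B_t*t^2) dB_t

Itô's formula for f(t, x): d f(t, B_t) = (f_t + (1/2) f_xx) dt + f_x dB_t. Compute partials of f(t, x) = 8*t^2*x^2:
  f_t(t,x)  = 16*t*x^2
  f_x(t,x)  = 16*t^2*x
  f_xx(t,x) = 16*t^2
Assemble drift = f_t + (1/2) f_xx = 8*t*(t + 2*x^2) and diffusion = f_x = 16*t^2*x. Substituting x = B_t:
  d(8*B_t^2*t^2) = (8*t*(2*B_t^2 + t)) dt + (16*B_t*t^2) dB_t.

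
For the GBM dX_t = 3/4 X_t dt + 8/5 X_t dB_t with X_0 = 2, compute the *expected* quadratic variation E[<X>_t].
E[<X>_t] = 512*exp(203*t/50)/203 - 512/203

<X>_t = int_0^t ((8/5) * X_s)^2 ds. Taking expectation inside the integral: E[<X>_t] = (8/5)^2 * int_0^t E[X_s^2] ds. For GBM, E[X_s^2] = x_0^2 * exp((2 mu + sigma^2) s). Integrating:
  E[<X>_t] = (8/5)^2 * 2^2 * (exp((2*(3/4) + (8/5)^2) t) - 1) / (2*(3/4) + (8/5)^2)
           = (8/5)^2 * 2^2 * (exp((203/50) t) - 1) / (203/50) = 512*exp(203*t/50)/203 - 512/203.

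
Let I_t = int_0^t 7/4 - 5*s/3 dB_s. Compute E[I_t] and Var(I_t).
E[I_t] = 0; Var(I_t) = t*(400*t^2 - 1260*t + 1323)/432

The Itô integral of a deterministic integrand f(s) has mean 0 because each increment f(s) * (B_{s+ds} - B_s) has mean 0. By the Itô isometry:
  Var( int_0^t f(s) dB_s ) = E[ (int_0^t f(s) dB_s)^2 ] = int_0^t f(s)^2 ds.
Here f(s) = 7/4 - 5*s/3, so f(s)^2 = (20*s - 21)^2/144. Integrate:
  int_0^t ((20*s - 21)^2/144) ds = t*(400*t^2 - 1260*t + 1323)/432.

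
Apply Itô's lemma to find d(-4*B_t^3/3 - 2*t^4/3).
d(-4*B_t^3/3 - 2*t^4/3) = (-4*B_t - 8*t^3/3) dt + (-4*B_t^2) dB_t

Itô's formula for f(t, x): d f(t, B_t) = (f_t + (1/2) f_xx) dt + f_x dB_t. Compute partials of f(t, x) = -2*t^4/3 - 4*x^3/3:
  f_t(t,x)  = -8*t^3/3
  f_x(t,x)  = -4*x^2
  f_xx(t,x) = -8*x
Assemble drift = f_t + (1/2) f_xx = -8*t^3/3 - 4*x and diffusion = f_x = -4*x^2. Substituting x = B_t:
  d(-4*B_t^3/3 - 2*t^4/3) = (-4*B_t - 8*t^3/3) dt + (-4*B_t^2) dB_t.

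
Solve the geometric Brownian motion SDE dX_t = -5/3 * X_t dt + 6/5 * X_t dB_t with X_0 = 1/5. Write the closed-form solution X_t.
X_t = 1/5 * exp((-179/75) * t + (6/5) * B_t)

For GBM dX = mu X dt + sigma X dB with X_0 = x_0, apply Itô to Y = log X: dY = (mu - sigma^2/2) dt + sigma dB, so Y_t = log(x_0) + (mu - sigma^2/2) t + sigma B_t and hence X_t = x_0 * exp((mu - sigma^2/2) t + sigma B_t).
With mu = -5/3, sigma = 6/5, x_0 = 1/5, this gives:
  X_t = 1/5 * exp((-179/75) * t + (6/5) * B_t).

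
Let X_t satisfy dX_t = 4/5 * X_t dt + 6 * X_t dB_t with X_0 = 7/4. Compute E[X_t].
E[X_t] = 7*exp(4*t/5)/4

For GBM dX = mu X dt + sigma X dB with X_0 = x_0, apply Itô to Y = log X: dY = (mu - sigma^2/2) dt + sigma dB, so Y_t = log(x_0) + (mu - sigma^2/2) t + sigma B_t and hence X_t = x_0 * exp((mu - sigma^2/2) t + sigma B_t).
With mu = 4/5, sigma = 6, x_0 = 7/4, this gives:
  X_t = 7/4 * exp((-86/5) * t + (6) * B_t).
Since sigma*B_t ~ Normal(0, sigma^2 t), E[exp(sigma*B_t)] = exp(sigma^2 t / 2); so E[X_t] = x_0 * exp((mu - sigma^2/2) t) * exp(sigma^2 t / 2) = x_0 * exp(mu t) = 7*exp(4*t/5)/4.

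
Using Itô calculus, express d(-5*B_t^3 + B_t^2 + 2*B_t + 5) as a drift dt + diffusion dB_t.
d(-5*B_t^3 + B_t^2 + 2*B_t + 5) = (1 - 15*B_t) dt + (-15*B_t^2 + 2*B_t + 2) dB_t

Itô's formula for f(B_t) gives d f(B_t) = f'(B_t) dB_t + (1/2) f''(B_t) dt. Compute derivatives of f(x) = -5*x^3 + x^2 + 2*x + 5:
  f'(x)  = -15*x^2 + 2*x + 2
  f''(x) = 2 - 30*x
Substitute x = B_t and multiply the f'' term by 1/2:
  drift     = (1/2) * (2 - 30*x) evaluated at B_t = 1 - 15*B_t
  diffusion = (-15*x^2 + 2*x + 2) evaluated at B_t = -15*B_t^2 + 2*B_t + 2
Therefore d(-5*B_t^3 + B_t^2 + 2*B_t + 5) = (1 - 15*B_t) dt + (-15*B_t^2 + 2*B_t + 2) dB_t.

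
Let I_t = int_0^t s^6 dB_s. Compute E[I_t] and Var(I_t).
E[I_t] = 0; Var(I_t) = t^13/13

The Itô integral of a deterministic integrand f(s) has mean 0 because each increment f(s) * (B_{s+ds} - B_s) has mean 0. By the Itô isometry:
  Var( int_0^t f(s) dB_s ) = E[ (int_0^t f(s) dB_s)^2 ] = int_0^t f(s)^2 ds.
Here f(s) = s^6, so f(s)^2 = s^12. Integrate:
  int_0^t (s^12) ds = t^13/13.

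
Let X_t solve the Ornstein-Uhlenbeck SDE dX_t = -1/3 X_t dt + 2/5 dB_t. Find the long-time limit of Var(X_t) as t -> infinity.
lim Var(X_t) = 6/25

The OU SDE dX = -theta X dt + sigma dB admits the integrating factor exp(theta t): d(exp(theta t) X_t) = sigma exp(theta t) dB_t. Integrating from 0 to t gives X_t = x_0 * exp(-theta t) + sigma * int_0^t exp(-theta (t-s)) dB_s for any initial x_0. The Itô integral has variance (by the Itô isometry) sigma^2 * int_0^t exp(-2 theta (t - s)) ds = sigma^2 * (1 - exp(-2 theta t)) / (2 theta), independent of x_0.
With theta = 1/3, sigma = 2/5:
  Var(X_t) = (2/5)^2 * (1 - exp(-2*1/3 t)) / (2 * 1/3) = 6/25 - 6*exp(-2*t/3)/25.
As t -> infinity, exp(-2*1/3 t) -> 0, so the stationary variance is sigma^2 / (2 theta) = 6/25.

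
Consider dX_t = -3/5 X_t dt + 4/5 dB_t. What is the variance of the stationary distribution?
lim Var(X_t) = 8/15

The OU SDE dX = -theta X dt + sigma dB admits the integrating factor exp(theta t): d(exp(theta t) X_t) = sigma exp(theta t) dB_t. Integrating from 0 to t gives X_t = x_0 * exp(-theta t) + sigma * int_0^t exp(-theta (t-s)) dB_s for any initial x_0. The Itô integral has variance (by the Itô isometry) sigma^2 * int_0^t exp(-2 theta (t - s)) ds = sigma^2 * (1 - exp(-2 theta t)) / (2 theta), independent of x_0.
With theta = 3/5, sigma = 4/5:
  Var(X_t) = (4/5)^2 * (1 - exp(-2*3/5 t)) / (2 * 3/5) = 8/15 - 8*exp(-6*t/5)/15.
As t -> infinity, exp(-2*3/5 t) -> 0, so the stationary variance is sigma^2 / (2 theta) = 8/15.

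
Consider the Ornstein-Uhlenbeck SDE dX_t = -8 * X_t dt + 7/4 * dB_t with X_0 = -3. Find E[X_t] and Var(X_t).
E[X_t] = -3*exp(-8*t); Var(X_t) = 49/256 - 49*exp(-16*t)/256

The OU SDE dX = -theta X dt + sigma dB admits the integrating factor exp(theta t): d(exp(theta t) X_t) = sigma exp(theta t) dB_t. Integrating from 0 to t:
  X_t = x_0 * exp(-theta t) + sigma * int_0^t exp(-theta (t-s)) dB_s.
The Itô integral has mean 0 and (by the Itô isometry) variance sigma^2 * int_0^t exp(-2 theta (t - s)) ds = sigma^2 * (1 - exp(-2 theta t)) / (2 theta).
With theta = 8, sigma = 7/4, x_0 = -3:
  E[X_t] = -3 * exp(-8 t) = -3*exp(-8*t)
  Var(X_t) = (7/4)^2 * (1 - exp(-2*8 t)) / (2 * 8) = 49/256 - 49*exp(-16*t)/256.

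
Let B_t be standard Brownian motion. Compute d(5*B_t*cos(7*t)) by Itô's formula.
d(5*B_t*cos(7*t)) = (-35*B_t*sin(7*t)) dt + (5*cos(7*t)) dB_t

Itô's formula for f(t, x): d f(t, B_t) = (f_t + (1/2) f_xx) dt + f_x dB_t. Compute partials of f(t, x) = 5*x*cos(7*t):
  f_t(t,x)  = -35*x*sin(7*t)
  f_x(t,x)  = 5*cos(7*t)
  f_xx(t,x) = 0
Assemble drift = f_t + (1/2) f_xx = -35*x*sin(7*t) and diffusion = f_x = 5*cos(7*t). Substituting x = B_t:
  d(5*B_t*cos(7*t)) = (-35*B_t*sin(7*t)) dt + (5*cos(7*t)) dB_t.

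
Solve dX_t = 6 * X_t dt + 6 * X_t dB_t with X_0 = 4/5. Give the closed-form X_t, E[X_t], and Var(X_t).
X_t = 4/5 * exp((-12) t + (6) B_t); E[X_t] = 4*exp(6*t)/5; Var(X_t) = 16*(exp(36*t) - 1)*exp(12*t)/25

For GBM dX = mu X dt + sigma X dB with X_0 = x_0, apply Itô to Y = log X: dY = (mu - sigma^2/2) dt + sigma dB, so Y_t = log(x_0) + (mu - sigma^2/2) t + sigma B_t and hence X_t = x_0 * exp((mu - sigma^2/2) t + sigma B_t).
With mu = 6, sigma = 6, x_0 = 4/5, this gives:
  X_t = 4/5 * exp((-12) * t + (6) * B_t).
Since sigma*B_t ~ Normal(0, sigma^2 t), E[exp(sigma*B_t)] = exp(sigma^2 t / 2); so E[X_t] = x_0 * exp((mu - sigma^2/2) t) * exp(sigma^2 t / 2) = x_0 * exp(mu t) = 4*exp(6*t)/5.
Var(X_t) = E[X_t^2] - (E[X_t])^2 = x_0^2 * exp(2 mu t) * (exp(sigma^2 t) - 1) = 16*(exp(36*t) - 1)*exp(12*t)/25.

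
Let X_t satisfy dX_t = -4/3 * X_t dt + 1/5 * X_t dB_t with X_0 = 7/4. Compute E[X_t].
E[X_t] = 7*exp(-4*t/3)/4

For GBM dX = mu X dt + sigma X dB with X_0 = x_0, apply Itô to Y = log X: dY = (mu - sigma^2/2) dt + sigma dB, so Y_t = log(x_0) + (mu - sigma^2/2) t + sigma B_t and hence X_t = x_0 * exp((mu - sigma^2/2) t + sigma B_t).
With mu = -4/3, sigma = 1/5, x_0 = 7/4, this gives:
  X_t = 7/4 * exp((-203/150) * t + (1/5) * B_t).
Since sigma*B_t ~ Normal(0, sigma^2 t), E[exp(sigma*B_t)] = exp(sigma^2 t / 2); so E[X_t] = x_0 * exp((mu - sigma^2/2) t) * exp(sigma^2 t / 2) = x_0 * exp(mu t) = 7*exp(-4*t/3)/4.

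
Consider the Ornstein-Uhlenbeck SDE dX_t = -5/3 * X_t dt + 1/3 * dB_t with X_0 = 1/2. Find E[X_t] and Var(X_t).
E[X_t] = exp(-5*t/3)/2; Var(X_t) = 1/30 - exp(-10*t/3)/30

The OU SDE dX = -theta X dt + sigma dB admits the integrating factor exp(theta t): d(exp(theta t) X_t) = sigma exp(theta t) dB_t. Integrating from 0 to t:
  X_t = x_0 * exp(-theta t) + sigma * int_0^t exp(-theta (t-s)) dB_s.
The Itô integral has mean 0 and (by the Itô isometry) variance sigma^2 * int_0^t exp(-2 theta (t - s)) ds = sigma^2 * (1 - exp(-2 theta t)) / (2 theta).
With theta = 5/3, sigma = 1/3, x_0 = 1/2:
  E[X_t] = 1/2 * exp(-5/3 t) = exp(-5*t/3)/2
  Var(X_t) = (1/3)^2 * (1 - exp(-2*5/3 t)) / (2 * 5/3) = 1/30 - exp(-10*t/3)/30.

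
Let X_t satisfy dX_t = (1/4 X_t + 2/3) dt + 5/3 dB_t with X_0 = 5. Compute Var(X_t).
Var(X_t) = 50*exp(t/2)/9 - 50/9

The variance V(t) = Var(X_t) satisfies V'(t) = 2 a V(t) + c^2 with V(0) = 0 (drift coefficient is linear in X, diffusion is constant). With a = 1/4, c = 5/3, the solution is
  V(t) = (c^2 / (2 a)) * (exp(2 a t) - 1)
       = ((5/3)^2 / (2*(1/4))) * (exp((1/2) t) - 1)
       = 50*exp(t/2)/9 - 50/9.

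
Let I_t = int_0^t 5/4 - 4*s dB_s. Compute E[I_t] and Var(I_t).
E[I_t] = 0; Var(I_t) = t*(256*t^2 - 240*t + 75)/48

The Itô integral of a deterministic integrand f(s) has mean 0 because each increment f(s) * (B_{s+ds} - B_s) has mean 0. By the Itô isometry:
  Var( int_0^t f(s) dB_s ) = E[ (int_0^t f(s) dB_s)^2 ] = int_0^t f(s)^2 ds.
Here f(s) = 5/4 - 4*s, so f(s)^2 = (16*s - 5)^2/16. Integrate:
  int_0^t ((16*s - 5)^2/16) ds = t*(256*t^2 - 240*t + 75)/48.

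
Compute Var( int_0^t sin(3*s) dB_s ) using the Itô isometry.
Var = t/2 - sin(6*t)/12

The Itô integral of a deterministic integrand f(s) has mean 0 because each increment f(s) * (B_{s+ds} - B_s) has mean 0. By the Itô isometry:
  Var( int_0^t f(s) dB_s ) = E[ (int_0^t f(s) dB_s)^2 ] = int_0^t f(s)^2 ds.
Here f(s) = sin(3*s), so f(s)^2 = sin(3*s)^2. Integrate:
  int_0^t (sin(3*s)^2) ds = t/2 - sin(6*t)/12.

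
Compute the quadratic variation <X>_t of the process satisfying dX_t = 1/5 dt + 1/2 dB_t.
<X>_t = t/4

For an Itô process dX_t = a(t) dt + b(t) dB_t, the quadratic variation is <X>_t = int_0^t b(s)^2 ds (the drift term does not contribute). Here b(s) = 1/2, so
  b(s)^2 = 1/4.
Integrating from 0 to t:
  <X>_t = int_0^t (1/4) ds = t/4.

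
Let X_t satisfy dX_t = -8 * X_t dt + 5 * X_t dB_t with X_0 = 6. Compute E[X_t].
E[X_t] = 6*exp(-8*t)

For GBM dX = mu X dt + sigma X dB with X_0 = x_0, apply Itô to Y = log X: dY = (mu - sigma^2/2) dt + sigma dB, so Y_t = log(x_0) + (mu - sigma^2/2) t + sigma B_t and hence X_t = x_0 * exp((mu - sigma^2/2) t + sigma B_t).
With mu = -8, sigma = 5, x_0 = 6, this gives:
  X_t = 6 * exp((-41/2) * t + (5) * B_t).
Since sigma*B_t ~ Normal(0, sigma^2 t), E[exp(sigma*B_t)] = exp(sigma^2 t / 2); so E[X_t] = x_0 * exp((mu - sigma^2/2) t) * exp(sigma^2 t / 2) = x_0 * exp(mu t) = 6*exp(-8*t).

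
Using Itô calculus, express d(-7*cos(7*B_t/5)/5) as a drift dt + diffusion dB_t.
d(-7*cos(7*B_t/5)/5) = (343*cos(7*B_t/5)/250) dt + (49*sin(7*B_t/5)/25) dB_t

Itô's formula for f(B_t) gives d f(B_t) = f'(B_t) dB_t + (1/2) f''(B_t) dt. Compute derivatives of f(x) = -7*cos(7*x/5)/5:
  f'(x)  = 49*sin(7*x/5)/25
  f''(x) = 343*cos(7*x/5)/125
Substitute x = B_t and multiply the f'' term by 1/2:
  drift     = (1/2) * (343*cos(7*x/5)/125) evaluated at B_t = 343*cos(7*B_t/5)/250
  diffusion = (49*sin(7*x/5)/25) evaluated at B_t = 49*sin(7*B_t/5)/25
Therefore d(-7*cos(7*B_t/5)/5) = (343*cos(7*B_t/5)/250) dt + (49*sin(7*B_t/5)/25) dB_t.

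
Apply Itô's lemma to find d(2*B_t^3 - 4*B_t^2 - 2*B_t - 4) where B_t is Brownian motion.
d(2*B_t^3 - 4*B_t^2 - 2*B_t - 4) = (6*B_t - 4) dt + (6*B_t^2 - 8*B_t - 2) dB_t

Itô's formula for f(B_t) gives d f(B_t) = f'(B_t) dB_t + (1/2) f''(B_t) dt. Compute derivatives of f(x) = 2*x^3 - 4*x^2 - 2*x - 4:
  f'(x)  = 6*x^2 - 8*x - 2
  f''(x) = 12*x - 8
Substitute x = B_t and multiply the f'' term by 1/2:
  drift     = (1/2) * (12*x - 8) evaluated at B_t = 6*B_t - 4
  diffusion = (6*x^2 - 8*x - 2) evaluated at B_t = 6*B_t^2 - 8*B_t - 2
Therefore d(2*B_t^3 - 4*B_t^2 - 2*B_t - 4) = (6*B_t - 4) dt + (6*B_t^2 - 8*B_t - 2) dB_t.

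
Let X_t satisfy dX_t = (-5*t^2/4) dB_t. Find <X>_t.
<X>_t = 5*t^5/16

For an Itô process dX_t = a(t) dt + b(t) dB_t, the quadratic variation is <X>_t = int_0^t b(s)^2 ds (the drift term does not contribute). Here b(s) = -5*s^2/4, so
  b(s)^2 = 25*s^4/16.
Integrating from 0 to t:
  <X>_t = int_0^t (25*s^4/16) ds = 5*t^5/16.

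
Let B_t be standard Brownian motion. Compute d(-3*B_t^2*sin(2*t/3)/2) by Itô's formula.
d(-3*B_t^2*sin(2*t/3)/2) = (-B_t^2*cos(2*t/3) - 3*sin(2*t/3)/2) dt + (-3*B_t*sin(2*t/3)) dB_t

Itô's formula for f(t, x): d f(t, B_t) = (f_t + (1/2) f_xx) dt + f_x dB_t. Compute partials of f(t, x) = -3*x^2*sin(2*t/3)/2:
  f_t(t,x)  = -x^2*cos(2*t/3)
  f_x(t,x)  = -3*x*sin(2*t/3)
  f_xx(t,x) = -3*sin(2*t/3)
Assemble drift = f_t + (1/2) f_xx = -x^2*cos(2*t/3) - 3*sin(2*t/3)/2 and diffusion = f_x = -3*x*sin(2*t/3). Substituting x = B_t:
  d(-3*B_t^2*sin(2*t/3)/2) = (-B_t^2*cos(2*t/3) - 3*sin(2*t/3)/2) dt + (-3*B_t*sin(2*t/3)) dB_t.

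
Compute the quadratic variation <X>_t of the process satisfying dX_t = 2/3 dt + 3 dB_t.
<X>_t = 9*t

For an Itô process dX_t = a(t) dt + b(t) dB_t, the quadratic variation is <X>_t = int_0^t b(s)^2 ds (the drift term does not contribute). Here b(s) = 3, so
  b(s)^2 = 9.
Integrating from 0 to t:
  <X>_t = int_0^t (9) ds = 9*t.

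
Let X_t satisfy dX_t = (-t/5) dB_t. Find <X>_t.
<X>_t = t^3/75

For an Itô process dX_t = a(t) dt + b(t) dB_t, the quadratic variation is <X>_t = int_0^t b(s)^2 ds (the drift term does not contribute). Here b(s) = -s/5, so
  b(s)^2 = s^2/25.
Integrating from 0 to t:
  <X>_t = int_0^t (s^2/25) ds = t^3/75.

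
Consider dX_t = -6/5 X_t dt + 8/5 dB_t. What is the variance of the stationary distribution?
lim Var(X_t) = 16/15

The OU SDE dX = -theta X dt + sigma dB admits the integrating factor exp(theta t): d(exp(theta t) X_t) = sigma exp(theta t) dB_t. Integrating from 0 to t gives X_t = x_0 * exp(-theta t) + sigma * int_0^t exp(-theta (t-s)) dB_s for any initial x_0. The Itô integral has variance (by the Itô isometry) sigma^2 * int_0^t exp(-2 theta (t - s)) ds = sigma^2 * (1 - exp(-2 theta t)) / (2 theta), independent of x_0.
With theta = 6/5, sigma = 8/5:
  Var(X_t) = (8/5)^2 * (1 - exp(-2*6/5 t)) / (2 * 6/5) = 16/15 - 16*exp(-12*t/5)/15.
As t -> infinity, exp(-2*6/5 t) -> 0, so the stationary variance is sigma^2 / (2 theta) = 16/15.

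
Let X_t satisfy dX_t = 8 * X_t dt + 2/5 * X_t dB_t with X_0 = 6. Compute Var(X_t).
Var(X_t) = 36*(exp(4*t/25) - 1)*exp(16*t)

For GBM dX = mu X dt + sigma X dB with X_0 = x_0, apply Itô to Y = log X: dY = (mu - sigma^2/2) dt + sigma dB, so Y_t = log(x_0) + (mu - sigma^2/2) t + sigma B_t and hence X_t = x_0 * exp((mu - sigma^2/2) t + sigma B_t).
With mu = 8, sigma = 2/5, x_0 = 6, this gives:
  X_t = 6 * exp((198/25) * t + (2/5) * B_t).
Since sigma*B_t ~ Normal(0, sigma^2 t), E[exp(sigma*B_t)] = exp(sigma^2 t / 2); so E[X_t] = x_0 * exp((mu - sigma^2/2) t) * exp(sigma^2 t / 2) = x_0 * exp(mu t) = 6*exp(8*t).
Var(X_t) = E[X_t^2] - (E[X_t])^2 = x_0^2 * exp(2 mu t) * (exp(sigma^2 t) - 1) = 36*(exp(4*t/25) - 1)*exp(16*t).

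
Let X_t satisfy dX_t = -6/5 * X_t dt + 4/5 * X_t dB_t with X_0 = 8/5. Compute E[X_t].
E[X_t] = 8*exp(-6*t/5)/5

For GBM dX = mu X dt + sigma X dB with X_0 = x_0, apply Itô to Y = log X: dY = (mu - sigma^2/2) dt + sigma dB, so Y_t = log(x_0) + (mu - sigma^2/2) t + sigma B_t and hence X_t = x_0 * exp((mu - sigma^2/2) t + sigma B_t).
With mu = -6/5, sigma = 4/5, x_0 = 8/5, this gives:
  X_t = 8/5 * exp((-38/25) * t + (4/5) * B_t).
Since sigma*B_t ~ Normal(0, sigma^2 t), E[exp(sigma*B_t)] = exp(sigma^2 t / 2); so E[X_t] = x_0 * exp((mu - sigma^2/2) t) * exp(sigma^2 t / 2) = x_0 * exp(mu t) = 8*exp(-6*t/5)/5.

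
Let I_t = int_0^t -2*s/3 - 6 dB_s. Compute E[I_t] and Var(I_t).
E[I_t] = 0; Var(I_t) = 4*t*(t^2 + 27*t + 243)/27

The Itô integral of a deterministic integrand f(s) has mean 0 because each increment f(s) * (B_{s+ds} - B_s) has mean 0. By the Itô isometry:
  Var( int_0^t f(s) dB_s ) = E[ (int_0^t f(s) dB_s)^2 ] = int_0^t f(s)^2 ds.
Here f(s) = -2*s/3 - 6, so f(s)^2 = 4*(s + 9)^2/9. Integrate:
  int_0^t (4*(s + 9)^2/9) ds = 4*t*(t^2 + 27*t + 243)/27.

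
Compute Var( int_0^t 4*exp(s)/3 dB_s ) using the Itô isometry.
Var = 8*exp(2*t)/9 - 8/9

The Itô integral of a deterministic integrand f(s) has mean 0 because each increment f(s) * (B_{s+ds} - B_s) has mean 0. By the Itô isometry:
  Var( int_0^t f(s) dB_s ) = E[ (int_0^t f(s) dB_s)^2 ] = int_0^t f(s)^2 ds.
Here f(s) = 4*exp(s)/3, so f(s)^2 = 16*exp(2*s)/9. Integrate:
  int_0^t (16*exp(2*s)/9) ds = 8*exp(2*t)/9 - 8/9.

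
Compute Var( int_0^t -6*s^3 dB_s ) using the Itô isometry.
Var = 36*t^7/7

The Itô integral of a deterministic integrand f(s) has mean 0 because each increment f(s) * (B_{s+ds} - B_s) has mean 0. By the Itô isometry:
  Var( int_0^t f(s) dB_s ) = E[ (int_0^t f(s) dB_s)^2 ] = int_0^t f(s)^2 ds.
Here f(s) = -6*s^3, so f(s)^2 = 36*s^6. Integrate:
  int_0^t (36*s^6) ds = 36*t^7/7.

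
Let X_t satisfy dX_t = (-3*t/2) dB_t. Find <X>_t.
<X>_t = 3*t^3/4

For an Itô process dX_t = a(t) dt + b(t) dB_t, the quadratic variation is <X>_t = int_0^t b(s)^2 ds (the drift term does not contribute). Here b(s) = -3*s/2, so
  b(s)^2 = 9*s^2/4.
Integrating from 0 to t:
  <X>_t = int_0^t (9*s^2/4) ds = 3*t^3/4.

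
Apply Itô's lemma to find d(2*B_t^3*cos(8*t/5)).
d(2*B_t^3*cos(8*t/5)) = (-16*B_t^3*sin(8*t/5)/5 + 6*B_t*cos(8*t/5)) dt + (6*B_t^2*cos(8*t/5)) dB_t

Itô's formula for f(t, x): d f(t, B_t) = (f_t + (1/2) f_xx) dt + f_x dB_t. Compute partials of f(t, x) = 2*x^3*cos(8*t/5):
  f_t(t,x)  = -16*x^3*sin(8*t/5)/5
  f_x(t,x)  = 6*x^2*cos(8*t/5)
  f_xx(t,x) = 12*x*cos(8*t/5)
Assemble drift = f_t + (1/2) f_xx = -16*x^3*sin(8*t/5)/5 + 6*x*cos(8*t/5) and diffusion = f_x = 6*x^2*cos(8*t/5). Substituting x = B_t:
  d(2*B_t^3*cos(8*t/5)) = (-16*B_t^3*sin(8*t/5)/5 + 6*B_t*cos(8*t/5)) dt + (6*B_t^2*cos(8*t/5)) dB_t.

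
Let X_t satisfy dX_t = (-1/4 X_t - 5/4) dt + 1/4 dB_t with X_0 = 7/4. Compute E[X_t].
E[X_t] = -5 + 27*exp(-t/4)/4

Taking expectations and using E[dB_t] = 0, the mean m(t) = E[X_t] satisfies the ODE m'(t) = a m(t) + b with m(0) = x_0. With a = -1/4, b = -5/4, x_0 = 7/4, the solution is
  m(t) = x_0 * exp(a t) + (b/a) * (exp(a t) - 1)
       = (7/4) * exp((-1/4) t) + ((-5/4)/(-1/4)) * (exp((-1/4) t) - 1)
       = -5 + 27*exp(-t/4)/4.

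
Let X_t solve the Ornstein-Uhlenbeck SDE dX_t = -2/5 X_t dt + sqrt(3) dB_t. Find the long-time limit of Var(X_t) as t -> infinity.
lim Var(X_t) = 15/4

The OU SDE dX = -theta X dt + sigma dB admits the integrating factor exp(theta t): d(exp(theta t) X_t) = sigma exp(theta t) dB_t. Integrating from 0 to t gives X_t = x_0 * exp(-theta t) + sigma * int_0^t exp(-theta (t-s)) dB_s for any initial x_0. The Itô integral has variance (by the Itô isometry) sigma^2 * int_0^t exp(-2 theta (t - s)) ds = sigma^2 * (1 - exp(-2 theta t)) / (2 theta), independent of x_0.
With theta = 2/5, sigma = sqrt(3):
  Var(X_t) = (sqrt(3))^2 * (1 - exp(-2*2/5 t)) / (2 * 2/5) = 15/4 - 15*exp(-4*t/5)/4.
As t -> infinity, exp(-2*2/5 t) -> 0, so the stationary variance is sigma^2 / (2 theta) = 15/4.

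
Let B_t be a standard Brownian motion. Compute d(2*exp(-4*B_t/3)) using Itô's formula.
d(2*exp(-4*B_t/3)) = (16*exp(-4*B_t/3)/9) dt + (-8*exp(-4*B_t/3)/3) dB_t

Itô's formula for f(B_t) gives d f(B_t) = f'(B_t) dB_t + (1/2) f''(B_t) dt. Compute derivatives of f(x) = 2*exp(-4*x/3):
  f'(x)  = -8*exp(-4*x/3)/3
  f''(x) = 32*exp(-4*x/3)/9
Substitute x = B_t and multiply the f'' term by 1/2:
  drift     = (1/2) * (32*exp(-4*x/3)/9) evaluated at B_t = 16*exp(-4*B_t/3)/9
  diffusion = (-8*exp(-4*x/3)/3) evaluated at B_t = -8*exp(-4*B_t/3)/3
Therefore d(2*exp(-4*B_t/3)) = (16*exp(-4*B_t/3)/9) dt + (-8*exp(-4*B_t/3)/3) dB_t.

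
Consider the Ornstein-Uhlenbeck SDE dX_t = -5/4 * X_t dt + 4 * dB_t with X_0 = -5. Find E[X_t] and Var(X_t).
E[X_t] = -5*exp(-5*t/4); Var(X_t) = 32/5 - 32*exp(-5*t/2)/5

The OU SDE dX = -theta X dt + sigma dB admits the integrating factor exp(theta t): d(exp(theta t) X_t) = sigma exp(theta t) dB_t. Integrating from 0 to t:
  X_t = x_0 * exp(-theta t) + sigma * int_0^t exp(-theta (t-s)) dB_s.
The Itô integral has mean 0 and (by the Itô isometry) variance sigma^2 * int_0^t exp(-2 theta (t - s)) ds = sigma^2 * (1 - exp(-2 theta t)) / (2 theta).
With theta = 5/4, sigma = 4, x_0 = -5:
  E[X_t] = -5 * exp(-5/4 t) = -5*exp(-5*t/4)
  Var(X_t) = (4)^2 * (1 - exp(-2*5/4 t)) / (2 * 5/4) = 32/5 - 32*exp(-5*t/2)/5.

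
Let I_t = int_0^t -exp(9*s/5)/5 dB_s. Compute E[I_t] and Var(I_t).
E[I_t] = 0; Var(I_t) = exp(18*t/5)/90 - 1/90

The Itô integral of a deterministic integrand f(s) has mean 0 because each increment f(s) * (B_{s+ds} - B_s) has mean 0. By the Itô isometry:
  Var( int_0^t f(s) dB_s ) = E[ (int_0^t f(s) dB_s)^2 ] = int_0^t f(s)^2 ds.
Here f(s) = -exp(9*s/5)/5, so f(s)^2 = exp(18*s/5)/25. Integrate:
  int_0^t (exp(18*s/5)/25) ds = exp(18*t/5)/90 - 1/90.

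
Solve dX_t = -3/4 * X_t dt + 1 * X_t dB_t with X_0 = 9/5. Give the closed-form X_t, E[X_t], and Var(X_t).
X_t = 9/5 * exp((-5/4) t + (1) B_t); E[X_t] = 9*exp(-3*t/4)/5; Var(X_t) = (81*exp(t) - 81)*exp(-3*t/2)/25

For GBM dX = mu X dt + sigma X dB with X_0 = x_0, apply Itô to Y = log X: dY = (mu - sigma^2/2) dt + sigma dB, so Y_t = log(x_0) + (mu - sigma^2/2) t + sigma B_t and hence X_t = x_0 * exp((mu - sigma^2/2) t + sigma B_t).
With mu = -3/4, sigma = 1, x_0 = 9/5, this gives:
  X_t = 9/5 * exp((-5/4) * t + (1) * B_t).
Since sigma*B_t ~ Normal(0, sigma^2 t), E[exp(sigma*B_t)] = exp(sigma^2 t / 2); so E[X_t] = x_0 * exp((mu - sigma^2/2) t) * exp(sigma^2 t / 2) = x_0 * exp(mu t) = 9*exp(-3*t/4)/5.
Var(X_t) = E[X_t^2] - (E[X_t])^2 = x_0^2 * exp(2 mu t) * (exp(sigma^2 t) - 1) = (81*exp(t) - 81)*exp(-3*t/2)/25.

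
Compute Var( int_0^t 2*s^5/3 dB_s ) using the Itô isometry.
Var = 4*t^11/99

The Itô integral of a deterministic integrand f(s) has mean 0 because each increment f(s) * (B_{s+ds} - B_s) has mean 0. By the Itô isometry:
  Var( int_0^t f(s) dB_s ) = E[ (int_0^t f(s) dB_s)^2 ] = int_0^t f(s)^2 ds.
Here f(s) = 2*s^5/3, so f(s)^2 = 4*s^10/9. Integrate:
  int_0^t (4*s^10/9) ds = 4*t^11/99.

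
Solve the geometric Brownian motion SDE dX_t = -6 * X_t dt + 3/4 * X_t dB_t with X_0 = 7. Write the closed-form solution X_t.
X_t = 7 * exp((-201/32) * t + (3/4) * B_t)

For GBM dX = mu X dt + sigma X dB with X_0 = x_0, apply Itô to Y = log X: dY = (mu - sigma^2/2) dt + sigma dB, so Y_t = log(x_0) + (mu - sigma^2/2) t + sigma B_t and hence X_t = x_0 * exp((mu - sigma^2/2) t + sigma B_t).
With mu = -6, sigma = 3/4, x_0 = 7, this gives:
  X_t = 7 * exp((-201/32) * t + (3/4) * B_t).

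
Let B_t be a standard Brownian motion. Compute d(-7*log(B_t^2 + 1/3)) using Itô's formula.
d(-7*log(B_t^2 + 1/3)) = (21*(3*B_t^2 - 1)/(3*B_t^2 + 1)^2) dt + (-42*B_t/(3*B_t^2 + 1)) dB_t

Itô's formula for f(B_t) gives d f(B_t) = f'(B_t) dB_t + (1/2) f''(B_t) dt. Compute derivatives of f(x) = -7*log(x^2 + 1/3):
  f'(x)  = -42*x/(3*x^2 + 1)
  f''(x) = 42*(3*x^2 - 1)/(3*x^2 + 1)^2
Substitute x = B_t and multiply the f'' term by 1/2:
  drift     = (1/2) * (42*(3*x^2 - 1)/(3*x^2 + 1)^2) evaluated at B_t = 21*(3*B_t^2 - 1)/(3*B_t^2 + 1)^2
  diffusion = (-42*x/(3*x^2 + 1)) evaluated at B_t = -42*B_t/(3*B_t^2 + 1)
Therefore d(-7*log(B_t^2 + 1/3)) = (21*(3*B_t^2 - 1)/(3*B_t^2 + 1)^2) dt + (-42*B_t/(3*B_t^2 + 1)) dB_t.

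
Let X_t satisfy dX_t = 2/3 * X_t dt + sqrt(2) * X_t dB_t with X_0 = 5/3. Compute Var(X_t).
Var(X_t) = 25*(exp(2*t) - 1)*exp(4*t/3)/9

For GBM dX = mu X dt + sigma X dB with X_0 = x_0, apply Itô to Y = log X: dY = (mu - sigma^2/2) dt + sigma dB, so Y_t = log(x_0) + (mu - sigma^2/2) t + sigma B_t and hence X_t = x_0 * exp((mu - sigma^2/2) t + sigma B_t).
With mu = 2/3, sigma = sqrt(2), x_0 = 5/3, this gives:
  X_t = 5/3 * exp((-1/3) * t + (sqrt(2)) * B_t).
Since sigma*B_t ~ Normal(0, sigma^2 t), E[exp(sigma*B_t)] = exp(sigma^2 t / 2); so E[X_t] = x_0 * exp((mu - sigma^2/2) t) * exp(sigma^2 t / 2) = x_0 * exp(mu t) = 5*exp(2*t/3)/3.
Var(X_t) = E[X_t^2] - (E[X_t])^2 = x_0^2 * exp(2 mu t) * (exp(sigma^2 t) - 1) = 25*(exp(2*t) - 1)*exp(4*t/3)/9.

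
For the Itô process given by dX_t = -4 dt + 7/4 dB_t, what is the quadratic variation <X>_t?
<X>_t = 49*t/16

For an Itô process dX_t = a(t) dt + b(t) dB_t, the quadratic variation is <X>_t = int_0^t b(s)^2 ds (the drift term does not contribute). Here b(s) = 7/4, so
  b(s)^2 = 49/16.
Integrating from 0 to t:
  <X>_t = int_0^t (49/16) ds = 49*t/16.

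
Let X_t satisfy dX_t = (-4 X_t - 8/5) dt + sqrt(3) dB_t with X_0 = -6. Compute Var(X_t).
Var(X_t) = 3/8 - 3*exp(-8*t)/8

The variance V(t) = Var(X_t) satisfies V'(t) = 2 a V(t) + c^2 with V(0) = 0 (drift coefficient is linear in X, diffusion is constant). With a = -4, c = sqrt(3), the solution is
  V(t) = (c^2 / (2 a)) * (exp(2 a t) - 1)
       = (sqrt(3)^2 / (2*(-4))) * (exp((-8) t) - 1)
       = 3/8 - 3*exp(-8*t)/8.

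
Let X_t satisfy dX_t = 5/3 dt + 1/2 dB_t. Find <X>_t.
<X>_t = t/4

For an Itô process dX_t = a(t) dt + b(t) dB_t, the quadratic variation is <X>_t = int_0^t b(s)^2 ds (the drift term does not contribute). Here b(s) = 1/2, so
  b(s)^2 = 1/4.
Integrating from 0 to t:
  <X>_t = int_0^t (1/4) ds = t/4.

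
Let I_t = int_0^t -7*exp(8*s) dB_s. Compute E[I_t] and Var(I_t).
E[I_t] = 0; Var(I_t) = 49*exp(16*t)/16 - 49/16

The Itô integral of a deterministic integrand f(s) has mean 0 because each increment f(s) * (B_{s+ds} - B_s) has mean 0. By the Itô isometry:
  Var( int_0^t f(s) dB_s ) = E[ (int_0^t f(s) dB_s)^2 ] = int_0^t f(s)^2 ds.
Here f(s) = -7*exp(8*s), so f(s)^2 = 49*exp(16*s). Integrate:
  int_0^t (49*exp(16*s)) ds = 49*exp(16*t)/16 - 49/16.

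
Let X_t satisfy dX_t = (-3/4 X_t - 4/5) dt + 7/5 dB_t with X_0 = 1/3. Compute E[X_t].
E[X_t] = -16/15 + 7*exp(-3*t/4)/5

Taking expectations and using E[dB_t] = 0, the mean m(t) = E[X_t] satisfies the ODE m'(t) = a m(t) + b with m(0) = x_0. With a = -3/4, b = -4/5, x_0 = 1/3, the solution is
  m(t) = x_0 * exp(a t) + (b/a) * (exp(a t) - 1)
       = (1/3) * exp((-3/4) t) + ((-4/5)/(-3/4)) * (exp((-3/4) t) - 1)
       = -16/15 + 7*exp(-3*t/4)/5.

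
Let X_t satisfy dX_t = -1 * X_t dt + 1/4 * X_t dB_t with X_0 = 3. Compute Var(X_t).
Var(X_t) = (9*exp(t/16) - 9)*exp(-2*t)

For GBM dX = mu X dt + sigma X dB with X_0 = x_0, apply Itô to Y = log X: dY = (mu - sigma^2/2) dt + sigma dB, so Y_t = log(x_0) + (mu - sigma^2/2) t + sigma B_t and hence X_t = x_0 * exp((mu - sigma^2/2) t + sigma B_t).
With mu = -1, sigma = 1/4, x_0 = 3, this gives:
  X_t = 3 * exp((-33/32) * t + (1/4) * B_t).
Since sigma*B_t ~ Normal(0, sigma^2 t), E[exp(sigma*B_t)] = exp(sigma^2 t / 2); so E[X_t] = x_0 * exp((mu - sigma^2/2) t) * exp(sigma^2 t / 2) = x_0 * exp(mu t) = 3*exp(-t).
Var(X_t) = E[X_t^2] - (E[X_t])^2 = x_0^2 * exp(2 mu t) * (exp(sigma^2 t) - 1) = (9*exp(t/16) - 9)*exp(-2*t).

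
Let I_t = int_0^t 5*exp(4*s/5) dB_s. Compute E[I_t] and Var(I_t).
E[I_t] = 0; Var(I_t) = 125*exp(8*t/5)/8 - 125/8

The Itô integral of a deterministic integrand f(s) has mean 0 because each increment f(s) * (B_{s+ds} - B_s) has mean 0. By the Itô isometry:
  Var( int_0^t f(s) dB_s ) = E[ (int_0^t f(s) dB_s)^2 ] = int_0^t f(s)^2 ds.
Here f(s) = 5*exp(4*s/5), so f(s)^2 = 25*exp(8*s/5). Integrate:
  int_0^t (25*exp(8*s/5)) ds = 125*exp(8*t/5)/8 - 125/8.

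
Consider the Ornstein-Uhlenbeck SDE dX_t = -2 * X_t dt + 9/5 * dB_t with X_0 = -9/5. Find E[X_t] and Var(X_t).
E[X_t] = -9*exp(-2*t)/5; Var(X_t) = 81/100 - 81*exp(-4*t)/100

The OU SDE dX = -theta X dt + sigma dB admits the integrating factor exp(theta t): d(exp(theta t) X_t) = sigma exp(theta t) dB_t. Integrating from 0 to t:
  X_t = x_0 * exp(-theta t) + sigma * int_0^t exp(-theta (t-s)) dB_s.
The Itô integral has mean 0 and (by the Itô isometry) variance sigma^2 * int_0^t exp(-2 theta (t - s)) ds = sigma^2 * (1 - exp(-2 theta t)) / (2 theta).
With theta = 2, sigma = 9/5, x_0 = -9/5:
  E[X_t] = -9/5 * exp(-2 t) = -9*exp(-2*t)/5
  Var(X_t) = (9/5)^2 * (1 - exp(-2*2 t)) / (2 * 2) = 81/100 - 81*exp(-4*t)/100.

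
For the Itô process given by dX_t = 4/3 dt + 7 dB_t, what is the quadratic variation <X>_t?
<X>_t = 49*t

For an Itô process dX_t = a(t) dt + b(t) dB_t, the quadratic variation is <X>_t = int_0^t b(s)^2 ds (the drift term does not contribute). Here b(s) = 7, so
  b(s)^2 = 49.
Integrating from 0 to t:
  <X>_t = int_0^t (49) ds = 49*t.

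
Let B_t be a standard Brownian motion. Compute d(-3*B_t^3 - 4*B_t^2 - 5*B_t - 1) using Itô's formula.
d(-3*B_t^3 - 4*B_t^2 - 5*B_t - 1) = (-9*B_t - 4) dt + (-9*B_t^2 - 8*B_t - 5) dB_t

Itô's formula for f(B_t) gives d f(B_t) = f'(B_t) dB_t + (1/2) f''(B_t) dt. Compute derivatives of f(x) = -3*x^3 - 4*x^2 - 5*x - 1:
  f'(x)  = -9*x^2 - 8*x - 5
  f''(x) = -18*x - 8
Substitute x = B_t and multiply the f'' term by 1/2:
  drift     = (1/2) * (-18*x - 8) evaluated at B_t = -9*B_t - 4
  diffusion = (-9*x^2 - 8*x - 5) evaluated at B_t = -9*B_t^2 - 8*B_t - 5
Therefore d(-3*B_t^3 - 4*B_t^2 - 5*B_t - 1) = (-9*B_t - 4) dt + (-9*B_t^2 - 8*B_t - 5) dB_t.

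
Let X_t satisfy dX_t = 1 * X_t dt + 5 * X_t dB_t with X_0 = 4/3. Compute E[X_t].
E[X_t] = 4*exp(t)/3

For GBM dX = mu X dt + sigma X dB with X_0 = x_0, apply Itô to Y = log X: dY = (mu - sigma^2/2) dt + sigma dB, so Y_t = log(x_0) + (mu - sigma^2/2) t + sigma B_t and hence X_t = x_0 * exp((mu - sigma^2/2) t + sigma B_t).
With mu = 1, sigma = 5, x_0 = 4/3, this gives:
  X_t = 4/3 * exp((-23/2) * t + (5) * B_t).
Since sigma*B_t ~ Normal(0, sigma^2 t), E[exp(sigma*B_t)] = exp(sigma^2 t / 2); so E[X_t] = x_0 * exp((mu - sigma^2/2) t) * exp(sigma^2 t / 2) = x_0 * exp(mu t) = 4*exp(t)/3.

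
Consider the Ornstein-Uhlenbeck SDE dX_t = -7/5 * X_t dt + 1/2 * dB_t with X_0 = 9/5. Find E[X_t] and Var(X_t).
E[X_t] = 9*exp(-7*t/5)/5; Var(X_t) = 5/56 - 5*exp(-14*t/5)/56

The OU SDE dX = -theta X dt + sigma dB admits the integrating factor exp(theta t): d(exp(theta t) X_t) = sigma exp(theta t) dB_t. Integrating from 0 to t:
  X_t = x_0 * exp(-theta t) + sigma * int_0^t exp(-theta (t-s)) dB_s.
The Itô integral has mean 0 and (by the Itô isometry) variance sigma^2 * int_0^t exp(-2 theta (t - s)) ds = sigma^2 * (1 - exp(-2 theta t)) / (2 theta).
With theta = 7/5, sigma = 1/2, x_0 = 9/5:
  E[X_t] = 9/5 * exp(-7/5 t) = 9*exp(-7*t/5)/5
  Var(X_t) = (1/2)^2 * (1 - exp(-2*7/5 t)) / (2 * 7/5) = 5/56 - 5*exp(-14*t/5)/56.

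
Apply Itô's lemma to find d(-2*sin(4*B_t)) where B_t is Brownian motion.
d(-2*sin(4*B_t)) = (16*sin(4*B_t)) dt + (-8*cos(4*B_t)) dB_t

Itô's formula for f(B_t) gives d f(B_t) = f'(B_t) dB_t + (1/2) f''(B_t) dt. Compute derivatives of f(x) = -2*sin(4*x):
  f'(x)  = -8*cos(4*x)
  f''(x) = 32*sin(4*x)
Substitute x = B_t and multiply the f'' term by 1/2:
  drift     = (1/2) * (32*sin(4*x)) evaluated at B_t = 16*sin(4*B_t)
  diffusion = (-8*cos(4*x)) evaluated at B_t = -8*cos(4*B_t)
Therefore d(-2*sin(4*B_t)) = (16*sin(4*B_t)) dt + (-8*cos(4*B_t)) dB_t.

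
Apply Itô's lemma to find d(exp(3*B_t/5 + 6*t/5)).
d(exp(3*B_t/5 + 6*t/5)) = (69*exp(3*B_t/5 + 6*t/5)/50) dt + (3*exp(3*B_t/5 + 6*t/5)/5) dB_t

Itô's formula for f(t, x): d f(t, B_t) = (f_t + (1/2) f_xx) dt + f_x dB_t. Compute partials of f(t, x) = exp(6*t/5 + 3*x/5):
  f_t(t,x)  = 6*exp(6*t/5 + 3*x/5)/5
  f_x(t,x)  = 3*exp(6*t/5 + 3*x/5)/5
  f_xx(t,x) = 9*exp(6*t/5 + 3*x/5)/25
Assemble drift = f_t + (1/2) f_xx = 69*exp(6*t/5 + 3*x/5)/50 and diffusion = f_x = 3*exp(6*t/5 + 3*x/5)/5. Substituting x = B_t:
  d(exp(3*B_t/5 + 6*t/5)) = (69*exp(3*B_t/5 + 6*t/5)/50) dt + (3*exp(3*B_t/5 + 6*t/5)/5) dB_t.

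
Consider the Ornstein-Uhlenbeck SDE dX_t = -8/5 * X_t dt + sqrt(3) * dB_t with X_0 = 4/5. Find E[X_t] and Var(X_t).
E[X_t] = 4*exp(-8*t/5)/5; Var(X_t) = 15/16 - 15*exp(-16*t/5)/16

The OU SDE dX = -theta X dt + sigma dB admits the integrating factor exp(theta t): d(exp(theta t) X_t) = sigma exp(theta t) dB_t. Integrating from 0 to t:
  X_t = x_0 * exp(-theta t) + sigma * int_0^t exp(-theta (t-s)) dB_s.
The Itô integral has mean 0 and (by the Itô isometry) variance sigma^2 * int_0^t exp(-2 theta (t - s)) ds = sigma^2 * (1 - exp(-2 theta t)) / (2 theta).
With theta = 8/5, sigma = sqrt(3), x_0 = 4/5:
  E[X_t] = 4/5 * exp(-8/5 t) = 4*exp(-8*t/5)/5
  Var(X_t) = (sqrt(3))^2 * (1 - exp(-2*8/5 t)) / (2 * 8/5) = 15/16 - 15*exp(-16*t/5)/16.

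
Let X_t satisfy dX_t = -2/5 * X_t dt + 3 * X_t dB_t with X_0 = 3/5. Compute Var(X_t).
Var(X_t) = (9*exp(9*t) - 9)*exp(-4*t/5)/25

For GBM dX = mu X dt + sigma X dB with X_0 = x_0, apply Itô to Y = log X: dY = (mu - sigma^2/2) dt + sigma dB, so Y_t = log(x_0) + (mu - sigma^2/2) t + sigma B_t and hence X_t = x_0 * exp((mu - sigma^2/2) t + sigma B_t).
With mu = -2/5, sigma = 3, x_0 = 3/5, this gives:
  X_t = 3/5 * exp((-49/10) * t + (3) * B_t).
Since sigma*B_t ~ Normal(0, sigma^2 t), E[exp(sigma*B_t)] = exp(sigma^2 t / 2); so E[X_t] = x_0 * exp((mu - sigma^2/2) t) * exp(sigma^2 t / 2) = x_0 * exp(mu t) = 3*exp(-2*t/5)/5.
Var(X_t) = E[X_t^2] - (E[X_t])^2 = x_0^2 * exp(2 mu t) * (exp(sigma^2 t) - 1) = (9*exp(9*t) - 9)*exp(-4*t/5)/25.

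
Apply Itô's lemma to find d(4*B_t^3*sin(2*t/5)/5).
d(4*B_t^3*sin(2*t/5)/5) = (4*B_t*(2*B_t^2*cos(2*t/5) + 15*sin(2*t/5))/25) dt + (12*B_t^2*sin(2*t/5)/5) dB_t

Itô's formula for f(t, x): d f(t, B_t) = (f_t + (1/2) f_xx) dt + f_x dB_t. Compute partials of f(t, x) = 4*x^3*sin(2*t/5)/5:
  f_t(t,x)  = 8*x^3*cos(2*t/5)/25
  f_x(t,x)  = 12*x^2*sin(2*t/5)/5
  f_xx(t,x) = 24*x*sin(2*t/5)/5
Assemble drift = f_t + (1/2) f_xx = 4*x*(2*x^2*cos(2*t/5) + 15*sin(2*t/5))/25 and diffusion = f_x = 12*x^2*sin(2*t/5)/5. Substituting x = B_t:
  d(4*B_t^3*sin(2*t/5)/5) = (4*B_t*(2*B_t^2*cos(2*t/5) + 15*sin(2*t/5))/25) dt + (12*B_t^2*sin(2*t/5)/5) dB_t.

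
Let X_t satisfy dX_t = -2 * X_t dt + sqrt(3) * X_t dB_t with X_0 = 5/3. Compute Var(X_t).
Var(X_t) = (25*exp(3*t) - 25)*exp(-4*t)/9

For GBM dX = mu X dt + sigma X dB with X_0 = x_0, apply Itô to Y = log X: dY = (mu - sigma^2/2) dt + sigma dB, so Y_t = log(x_0) + (mu - sigma^2/2) t + sigma B_t and hence X_t = x_0 * exp((mu - sigma^2/2) t + sigma B_t).
With mu = -2, sigma = sqrt(3), x_0 = 5/3, this gives:
  X_t = 5/3 * exp((-7/2) * t + (sqrt(3)) * B_t).
Since sigma*B_t ~ Normal(0, sigma^2 t), E[exp(sigma*B_t)] = exp(sigma^2 t / 2); so E[X_t] = x_0 * exp((mu - sigma^2/2) t) * exp(sigma^2 t / 2) = x_0 * exp(mu t) = 5*exp(-2*t)/3.
Var(X_t) = E[X_t^2] - (E[X_t])^2 = x_0^2 * exp(2 mu t) * (exp(sigma^2 t) - 1) = (25*exp(3*t) - 25)*exp(-4*t)/9.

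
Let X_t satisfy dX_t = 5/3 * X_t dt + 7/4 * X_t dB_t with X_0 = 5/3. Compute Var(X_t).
Var(X_t) = 25*(exp(49*t/16) - 1)*exp(10*t/3)/9

For GBM dX = mu X dt + sigma X dB with X_0 = x_0, apply Itô to Y = log X: dY = (mu - sigma^2/2) dt + sigma dB, so Y_t = log(x_0) + (mu - sigma^2/2) t + sigma B_t and hence X_t = x_0 * exp((mu - sigma^2/2) t + sigma B_t).
With mu = 5/3, sigma = 7/4, x_0 = 5/3, this gives:
  X_t = 5/3 * exp((13/96) * t + (7/4) * B_t).
Since sigma*B_t ~ Normal(0, sigma^2 t), E[exp(sigma*B_t)] = exp(sigma^2 t / 2); so E[X_t] = x_0 * exp((mu - sigma^2/2) t) * exp(sigma^2 t / 2) = x_0 * exp(mu t) = 5*exp(5*t/3)/3.
Var(X_t) = E[X_t^2] - (E[X_t])^2 = x_0^2 * exp(2 mu t) * (exp(sigma^2 t) - 1) = 25*(exp(49*t/16) - 1)*exp(10*t/3)/9.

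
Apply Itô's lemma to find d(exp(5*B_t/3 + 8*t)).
d(exp(5*B_t/3 + 8*t)) = (169*exp(5*B_t/3 + 8*t)/18) dt + (5*exp(5*B_t/3 + 8*t)/3) dB_t

Itô's formula for f(t, x): d f(t, B_t) = (f_t + (1/2) f_xx) dt + f_x dB_t. Compute partials of f(t, x) = exp(8*t + 5*x/3):
  f_t(t,x)  = 8*exp(8*t + 5*x/3)
  f_x(t,x)  = 5*exp(8*t + 5*x/3)/3
  f_xx(t,x) = 25*exp(8*t + 5*x/3)/9
Assemble drift = f_t + (1/2) f_xx = 169*exp(8*t + 5*x/3)/18 and diffusion = f_x = 5*exp(8*t + 5*x/3)/3. Substituting x = B_t:
  d(exp(5*B_t/3 + 8*t)) = (169*exp(5*B_t/3 + 8*t)/18) dt + (5*exp(5*B_t/3 + 8*t)/3) dB_t.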